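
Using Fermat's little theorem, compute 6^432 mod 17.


Fermat's little theorem: if p is prime and gcd(a,p)=1, then a^(p-1) ≡ 1 (mod p)
p = 17 is prime, gcd(6,17) = 1
Reduce exponent: 432 mod 16 = 0
So 6^432 ≡ 6^0 (mod 17)
6^0 = 1

6^432 ≡ 1 (mod 17)


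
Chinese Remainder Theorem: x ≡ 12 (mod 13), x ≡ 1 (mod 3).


m₁ = 13, m₂ = 3, gcd = 1, so CRT applies. M = m₁·m₂ = 39
Let M₁ = M/m₁ = 3, M₂ = M/m₂ = 13
Find y₁ ≡ M₁⁻¹ (mod m₁): 3⁻¹ ≡ 9 (mod 13)
Find y₂ ≡ M₂⁻¹ (mod m₂): 13⁻¹ ≡ 1 (mod 3)
x = a₁·M₁·y₁ + a₂·M₂·y₂ = 12·3·9 + 1·13·1 = 337
Reduce mod 39: x ≡ 25
Check: 25 mod 13 = 12 ✓, 25 mod 3 = 1 ✓

x ≡ 25 (mod 39)


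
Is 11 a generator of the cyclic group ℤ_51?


g generates ℤ_n iff gcd(g, n) = 1
gcd(11, 51) = 1
Since gcd = 1, 11 is a generator.

Yes, 11 generates ℤ_51


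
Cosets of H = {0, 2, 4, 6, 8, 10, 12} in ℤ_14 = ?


H = {0, 2, 4, 6, 8, 10, 12}, |H| = 7
Number of cosets = |G|/|H| = 14/7 = 2
0 + H = {0, 2, 4, 6, 8, 10, 12}
1 + H = {1, 3, 5, 7, 9, 11, 13}

Cosets: 0+H={0,2,4,6,8,10,12}; 1+H={1,3,5,7,9,11,13}


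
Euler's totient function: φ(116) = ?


Factor n: 116 = 2^2 × 29
φ(n) = n · ∏(1 - 1/p) over distinct primes p | n
φ(116) = 116 · (1 - 1/2) · (1 - 1/29) = 56

φ(116) = 56


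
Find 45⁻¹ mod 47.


Use the extended Euclidean algorithm to write 1 = 45·s + 47·t; then s mod 47 is the inverse.
Euclidean algorithm:
  45 = 0·47 + 45
  47 = 1·45 + 2
  45 = 22·2 + 1
  2 = 2·1 + 0
gcd(45,47) = 1
Back-substitution gives: 45·(23) + 47·(-22) = 1
So 45⁻¹ ≡ 23 ≡ 23 (mod 47)
Check: 45 × 23 = 1035 ≡ 1 (mod 47) ✓

45⁻¹ ≡ 23 (mod 47)


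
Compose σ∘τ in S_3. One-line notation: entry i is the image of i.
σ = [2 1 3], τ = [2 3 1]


σ∘τ: apply τ first, then σ
1 →τ 2 →σ 1
2 →τ 3 →σ 3
3 →τ 1 →σ 2

σ∘τ = [1 3 2]


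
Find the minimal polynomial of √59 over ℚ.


√59 satisfies x² - 59 = 0, irreducible over ℚ since 59 is squarefree

Minimal polynomial: x² - 59


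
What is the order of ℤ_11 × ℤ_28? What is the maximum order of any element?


|ℤ_11 × ℤ_28| = 11 × 28 = 308
Max element order = lcm(11,28) = 308
Cyclic? Yes (gcd=1)

|ℤ_11×ℤ_28| = 308, max element order = 308


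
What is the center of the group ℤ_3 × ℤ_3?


Z(G) = {g ∈ G | gx = xg for all x ∈ G}
Direct product of abelian groups is abelian, so Z(G) = G

Z(ℤ_3 × ℤ_3) = ℤ_3 × ℤ_3


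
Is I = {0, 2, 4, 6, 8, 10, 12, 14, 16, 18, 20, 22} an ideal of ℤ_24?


Check ideal conditions for I = {0, 2, 4, 6, 8, 10, 12, 14, 16, 18, 20, 22} in ℤ_24:
(1) I is an additive subgroup? Yes
(2) For r ∈ ℤ_24 and a ∈ I: r·a ∈ I? Yes

Yes, I is an ideal of ℤ_24


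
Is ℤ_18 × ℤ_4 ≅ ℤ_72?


Comparing ℤ_18 × ℤ_4 and ℤ_72:
gcd(18,4) = 2 ≠ 1. Max element order in ℤ_18×ℤ_4 is lcm(18,4) = 36 < 72, so it has no element of order 72

No, ℤ_18 × ℤ_4 ≇ ℤ_72


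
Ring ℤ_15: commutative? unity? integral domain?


ℤ_15 is a commutative ring with unity 1; 15 = 3×5 is composite, so 3·5 ≡ 0 gives zero divisors (not an integral domain)
Commutative: Yes
Integral domain: No
Has unity: Yes

ℤ_15: Commutative=Yes, Unity=Yes


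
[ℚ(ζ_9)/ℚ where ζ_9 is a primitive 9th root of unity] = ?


[ℚ(ζ_n):ℚ] = deg Φ_n(x) = φ(n). Here φ(9) = 6

[ℚ(ζ_9)/ℚ where ζ_9 is a primitive 9th root of unity] = 6


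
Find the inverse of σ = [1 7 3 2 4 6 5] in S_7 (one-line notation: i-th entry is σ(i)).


To find σ⁻¹, swap domain and range:
σ(1) = 1 → σ⁻¹(1) = 1
σ(2) = 7 → σ⁻¹(7) = 2
σ(3) = 3 → σ⁻¹(3) = 3
σ(4) = 2 → σ⁻¹(2) = 4
σ(5) = 4 → σ⁻¹(4) = 5
σ(6) = 6 → σ⁻¹(6) = 6
σ(7) = 5 → σ⁻¹(5) = 7

σ⁻¹ = [1 4 3 5 7 6 2]


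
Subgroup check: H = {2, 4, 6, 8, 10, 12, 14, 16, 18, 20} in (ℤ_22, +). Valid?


Subgroup test for H = {2, 4, 6, 8, 10, 12, 14, 16, 18, 20} in (ℤ_22, +):
(1) 0 ∈ H? No
(2) Closure: for all a,b ∈ H, (a+b) mod 22 ∈ H? No  [counterexample: 2 + 20 = 0 ∉ H]
(3) Inverses: for all a ∈ H, -a mod 22 ∈ H? Yes

No, H is not a subgroup of ℤ_22


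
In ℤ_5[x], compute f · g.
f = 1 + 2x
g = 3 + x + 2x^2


Expand and collect like terms; reduce coefficients mod 5:
x^0: 1·3 = 3 ≡ 3 (mod 5)
x^1: 1·1 + 2·3 = 7 ≡ 2 (mod 5)
x^2: 1·2 + 2·1 = 4 ≡ 4 (mod 5)
x^3: 2·2 = 4 ≡ 4 (mod 5)
Result: 3 + 2x + 4x^2 + 4x^3

f · g = 3 + 2x + 4x^2 + 4x^3


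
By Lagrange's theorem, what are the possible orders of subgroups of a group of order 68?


Lagrange's theorem: |H| divides |G|
|G| = 68
Divisors of 68: 1, 2, 4, 17, 34, 68

Possible subgroup orders: {1, 2, 4, 17, 34, 68}


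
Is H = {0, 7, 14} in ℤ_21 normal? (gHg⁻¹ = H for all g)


H = {0, 7, 14} in ℤ_21
ℤ_21 is abelian; every subgroup of an abelian group is normal

Yes, normal subgroup


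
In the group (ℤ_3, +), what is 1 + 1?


Operation: addition mod 3
1 + 1 = (a + b) mod 3 with a = 1, b = 1

1 + 1 = 2


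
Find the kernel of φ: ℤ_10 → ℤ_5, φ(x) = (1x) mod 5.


Kernel = preimage of identity
ker(φ) = {x ∈ ℤ_10 : 1x ≡ 0 (mod 5)}. Since 5 | 10, φ is well-defined. The kernel is the cyclic subgroup ⟨5⟩ of ℤ_10 (order 2), i.e. {0, 5}

ker(φ) = {0, 5}


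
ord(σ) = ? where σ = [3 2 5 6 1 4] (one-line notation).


Cycle decomposition: (1 3 5) (4 6)
Cycle lengths: 3, 2
Order = lcm(3, 2) = 6

ord(σ) = 6


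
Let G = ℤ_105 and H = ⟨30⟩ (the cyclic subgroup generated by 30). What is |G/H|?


|⟨30⟩| = n / gcd(30, 105) = 105 / 15 = 7
H is normal (ℤ_105 is abelian).
|G/H| = |G| / |H| = 105 / 7 = 15

|G/H| = 15


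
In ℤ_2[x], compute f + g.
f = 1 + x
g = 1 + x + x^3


Add coefficients mod 2:
x^0: 1 + 1 = 0 (mod 2)
x^1: 1 + 1 = 0 (mod 2)
x^2: 0 + 0 = 0 (mod 2)
x^3: 0 + 1 = 1 (mod 2)
Result: x^3

f + g = x^3


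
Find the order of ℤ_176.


ℤ_n has n elements.

|ℤ_176| = 176


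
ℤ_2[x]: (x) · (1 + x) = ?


Expand and collect like terms; reduce coefficients mod 2:
x^0: 0·1 = 0 ≡ 0 (mod 2)
x^1: 0·1 + 1·1 = 1 ≡ 1 (mod 2)
x^2: 1·1 = 1 ≡ 1 (mod 2)
Result: x + x^2

f · g = x + x^2


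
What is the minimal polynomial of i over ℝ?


i satisfies x² + 1 = 0, irreducible over ℝ

Minimal polynomial: x² + 1


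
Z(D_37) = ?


Z(G) = {g ∈ G | gx = xg for all x ∈ G}
For odd n, Z(D_n) = {e}: no nontrivial rotation commutes with all reflections

Z(D_37) = {e}


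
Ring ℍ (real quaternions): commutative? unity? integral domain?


quaternion multiplication is non-commutative (ij = k ≠ ji = -k); has unity 1; a division ring but not an integral domain since integral domains are commutative by convention
Commutative: No
Integral domain: No
Has unity: Yes

ℍ (real quaternions): Commutative=No, Unity=Yes


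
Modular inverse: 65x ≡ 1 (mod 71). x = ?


Use the extended Euclidean algorithm to write 1 = 65·s + 71·t; then s mod 71 is the inverse.
Euclidean algorithm:
  65 = 0·71 + 65
  71 = 1·65 + 6
  65 = 10·6 + 5
  6 = 1·5 + 1
  5 = 5·1 + 0
gcd(65,71) = 1
Back-substitution gives: 65·(-12) + 71·(11) = 1
So 65⁻¹ ≡ -12 ≡ 59 (mod 71)
Check: 65 × 59 = 3835 ≡ 1 (mod 71) ✓

65⁻¹ ≡ 59 (mod 71)


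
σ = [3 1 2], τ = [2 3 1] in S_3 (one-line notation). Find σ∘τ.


σ∘τ: apply τ first, then σ
1 →τ 2 →σ 1
2 →τ 3 →σ 2
3 →τ 1 →σ 3

σ∘τ = [1 2 3]


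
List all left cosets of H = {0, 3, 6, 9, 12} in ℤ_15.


H = {0, 3, 6, 9, 12}, |H| = 5
Number of cosets = |G|/|H| = 15/5 = 3
0 + H = {0, 3, 6, 9, 12}
1 + H = {1, 4, 7, 10, 13}
2 + H = {2, 5, 8, 11, 14}

Cosets: 0+H={0,3,6,9,12}; 1+H={1,4,7,10,13}; 2+H={2,5,8,11,14}


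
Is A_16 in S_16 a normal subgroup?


H = A_16 in S_16
A_16 has index 2 in S_16, and every subgroup of index 2 is normal

Yes, normal subgroup


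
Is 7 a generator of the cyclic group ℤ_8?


g generates ℤ_n iff gcd(g, n) = 1
gcd(7, 8) = 1
Since gcd = 1, 7 is a generator.

Yes, 7 generates ℤ_8


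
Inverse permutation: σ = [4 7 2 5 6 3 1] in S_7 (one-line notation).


To find σ⁻¹, swap domain and range:
σ(1) = 4 → σ⁻¹(4) = 1
σ(2) = 7 → σ⁻¹(7) = 2
σ(3) = 2 → σ⁻¹(2) = 3
σ(4) = 5 → σ⁻¹(5) = 4
σ(5) = 6 → σ⁻¹(6) = 5
σ(6) = 3 → σ⁻¹(3) = 6
σ(7) = 1 → σ⁻¹(1) = 7

σ⁻¹ = [7 3 6 1 4 5 2]


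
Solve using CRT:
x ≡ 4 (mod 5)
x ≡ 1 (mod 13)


m₁ = 5, m₂ = 13, gcd = 1, so CRT applies. M = m₁·m₂ = 65
Let M₁ = M/m₁ = 13, M₂ = M/m₂ = 5
Find y₁ ≡ M₁⁻¹ (mod m₁): 13⁻¹ ≡ 2 (mod 5)
Find y₂ ≡ M₂⁻¹ (mod m₂): 5⁻¹ ≡ 8 (mod 13)
x = a₁·M₁·y₁ + a₂·M₂·y₂ = 4·13·2 + 1·5·8 = 144
Reduce mod 65: x ≡ 14
Check: 14 mod 5 = 4 ✓, 14 mod 13 = 1 ✓

x ≡ 14 (mod 65)


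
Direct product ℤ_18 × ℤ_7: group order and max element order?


|ℤ_18 × ℤ_7| = 18 × 7 = 126
Max element order = lcm(18,7) = 126
Cyclic? Yes (gcd=1)

|ℤ_18×ℤ_7| = 126, max element order = 126


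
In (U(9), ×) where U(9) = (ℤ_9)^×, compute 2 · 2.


Operation: multiplication mod 9
2 · 2 = (a × b) mod 9 with a = 2, b = 2

2 · 2 = 4


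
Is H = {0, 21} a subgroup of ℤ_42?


Subgroup test for H = {0, 21} in (ℤ_42, +):
(1) 0 ∈ H? Yes
(2) Closure: for all a,b ∈ H, (a+b) mod 42 ∈ H? Yes
(3) Inverses: for all a ∈ H, -a mod 42 ∈ H? Yes

Yes, H is a subgroup of ℤ_42


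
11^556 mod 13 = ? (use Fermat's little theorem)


Fermat's little theorem: if p is prime and gcd(a,p)=1, then a^(p-1) ≡ 1 (mod p)
p = 13 is prime, gcd(11,13) = 1
Reduce exponent: 556 mod 12 = 4
So 11^556 ≡ 11^4 (mod 13)
11^4 mod 13 = 3

11^556 ≡ 3 (mod 13)


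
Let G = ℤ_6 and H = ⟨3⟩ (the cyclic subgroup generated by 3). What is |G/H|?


|⟨3⟩| = n / gcd(3, 6) = 6 / 3 = 2
H is normal (ℤ_6 is abelian).
|G/H| = |G| / |H| = 6 / 2 = 3

|G/H| = 3


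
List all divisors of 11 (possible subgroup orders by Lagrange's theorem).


Lagrange's theorem: |H| divides |G|
|G| = 11
Divisors of 11: 1, 11

Possible subgroup orders: {1, 11}


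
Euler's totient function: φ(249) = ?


Factor n: 249 = 3 × 83
φ(n) = n · ∏(1 - 1/p) over distinct primes p | n
φ(249) = 249 · (1 - 1/3) · (1 - 1/83) = 164

φ(249) = 164


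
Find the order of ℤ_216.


ℤ_n has n elements.

|ℤ_216| = 216


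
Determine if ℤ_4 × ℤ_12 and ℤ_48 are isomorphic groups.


Comparing ℤ_4 × ℤ_12 and ℤ_48:
gcd(4,12) = 4 ≠ 1. Max element order in ℤ_4×ℤ_12 is lcm(4,12) = 12 < 48, so it has no element of order 48

No, ℤ_4 × ℤ_12 ≇ ℤ_48


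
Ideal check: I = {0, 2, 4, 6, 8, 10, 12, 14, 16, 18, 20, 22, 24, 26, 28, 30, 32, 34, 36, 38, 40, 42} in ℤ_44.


Check ideal conditions for I = {0, 2, 4, 6, 8, 10, 12, 14, 16, 18, 20, 22, 24, 26, 28, 30, 32, 34, 36, 38, 40, 42} in ℤ_44:
(1) I is an additive subgroup? Yes
(2) For r ∈ ℤ_44 and a ∈ I: r·a ∈ I? Yes

Yes, I is an ideal of ℤ_44


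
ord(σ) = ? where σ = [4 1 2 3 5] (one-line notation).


Cycle decomposition: (1 4 3 2)
Cycle lengths: 4
Order = lcm(4) = 4

ord(σ) = 4


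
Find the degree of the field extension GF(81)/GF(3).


GF(81) = GF(3^4), so the extension degree is 4

[GF(81)/GF(3)] = 4


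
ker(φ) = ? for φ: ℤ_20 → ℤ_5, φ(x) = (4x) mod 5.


Kernel = preimage of identity
ker(φ) = {x ∈ ℤ_20 : 4x ≡ 0 (mod 5)}. Since 5 | 20, φ is well-defined. The kernel is the cyclic subgroup ⟨5⟩ of ℤ_20 (order 4), i.e. {0, 5, 10, 15}

ker(φ) = {0, 5, 10, 15}


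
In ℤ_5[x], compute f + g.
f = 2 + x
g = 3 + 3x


Add coefficients mod 5:
x^0: 2 + 3 = 0 (mod 5)
x^1: 1 + 3 = 4 (mod 5)
Result: 4x

f + g = 4x


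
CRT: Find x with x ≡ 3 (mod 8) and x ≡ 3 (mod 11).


m₁ = 8, m₂ = 11, gcd = 1, so CRT applies. M = m₁·m₂ = 88
Let M₁ = M/m₁ = 11, M₂ = M/m₂ = 8
Find y₁ ≡ M₁⁻¹ (mod m₁): 11⁻¹ ≡ 3 (mod 8)
Find y₂ ≡ M₂⁻¹ (mod m₂): 8⁻¹ ≡ 7 (mod 11)
x = a₁·M₁·y₁ + a₂·M₂·y₂ = 3·11·3 + 3·8·7 = 267
Reduce mod 88: x ≡ 3
Check: 3 mod 8 = 3 ✓, 3 mod 11 = 3 ✓

x ≡ 3 (mod 88)


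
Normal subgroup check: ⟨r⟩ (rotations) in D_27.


H = ⟨r⟩ (rotations) in D_27
The rotation subgroup ⟨r⟩ has index 2 in D_27, so it is normal

Yes, normal subgroup


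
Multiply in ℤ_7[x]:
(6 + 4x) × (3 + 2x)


Expand and collect like terms; reduce coefficients mod 7:
x^0: 6·3 = 18 ≡ 4 (mod 7)
x^1: 6·2 + 4·3 = 24 ≡ 3 (mod 7)
x^2: 4·2 = 8 ≡ 1 (mod 7)
Result: 4 + 3x + x^2

f · g = 4 + 3x + x^2


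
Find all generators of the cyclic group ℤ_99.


g generates ℤ_n iff gcd(g,n) = 1
Prime factors of 99: 3, 11
Generators are g ∈ {1,...,98} not divisible by any of these primes.
Generators: {1, 2, 4, 5, 7, 8, 10, 13, 14, 16, 17, 19, 20, 23, 25, 26, 28, 29, 31, 32, 34, 35, 37, 38, 40, 41, 43, 46, 47, 49, 50, 52, 53, 56, 58, 59, 61, 62, 64, 65, 67, 68, 70, 71, 73, 74, 76, 79, 80, 82, 83, 85, 86, 89, 91, 92, 94, 95, 97, 98}
Number of generators = φ(99) = 60

Generators of ℤ_99 = {1, 2, 4, 5, 7, 8, 10, 13, 14, 16, 17, 19, 20, 23, 25, 26, 28, 29, 31, 32, 34, 35, 37, 38, 40, 41, 43, 46, 47, 49, 50, 52, 53, 56, 58, 59, 61, 62, 64, 65, 67, 68, 70, 71, 73, 74, 76, 79, 80, 82, 83, 85, 86, 89, 91, 92, 94, 95, 97, 98}


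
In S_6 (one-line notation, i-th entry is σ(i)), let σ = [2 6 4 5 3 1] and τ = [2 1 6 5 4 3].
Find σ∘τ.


σ∘τ: apply τ first, then σ
1 →τ 2 →σ 6
2 →τ 1 →σ 2
3 →τ 6 →σ 1
4 →τ 5 →σ 3
5 →τ 4 →σ 5
6 →τ 3 →σ 4

σ∘τ = [6 2 1 3 5 4]


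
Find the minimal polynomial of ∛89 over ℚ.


∛89 satisfies x³ - 89 = 0, irreducible over ℚ (no rational root; 89 is not a perfect cube)

Minimal polynomial: x³ - 89


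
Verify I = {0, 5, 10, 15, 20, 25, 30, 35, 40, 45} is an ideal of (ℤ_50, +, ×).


Check ideal conditions for I = {0, 5, 10, 15, 20, 25, 30, 35, 40, 45} in ℤ_50:
(1) I is an additive subgroup? Yes
(2) For r ∈ ℤ_50 and a ∈ I: r·a ∈ I? Yes

Yes, I is an ideal of ℤ_50


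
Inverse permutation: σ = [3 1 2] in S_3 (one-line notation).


To find σ⁻¹, swap domain and range:
σ(1) = 3 → σ⁻¹(3) = 1
σ(2) = 1 → σ⁻¹(1) = 2
σ(3) = 2 → σ⁻¹(2) = 3

σ⁻¹ = [2 3 1]


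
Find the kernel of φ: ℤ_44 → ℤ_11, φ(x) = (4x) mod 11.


Kernel = preimage of identity
ker(φ) = {x ∈ ℤ_44 : 4x ≡ 0 (mod 11)}. Since 11 | 44, φ is well-defined. The kernel is the cyclic subgroup ⟨11⟩ of ℤ_44 (order 4), i.e. {0, 11, 22, 33}

ker(φ) = {0, 11, 22, 33}


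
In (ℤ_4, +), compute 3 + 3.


Operation: addition mod 4
3 + 3 = (a + b) mod 4 with a = 3, b = 3

3 + 3 = 2


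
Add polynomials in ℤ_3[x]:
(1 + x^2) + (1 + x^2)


Add coefficients mod 3:
x^0: 1 + 1 = 2 (mod 3)
x^1: 0 + 0 = 0 (mod 3)
x^2: 1 + 1 = 2 (mod 3)
Result: 2 + 2x^2

f + g = 2 + 2x^2


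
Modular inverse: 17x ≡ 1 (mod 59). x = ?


Use the extended Euclidean algorithm to write 1 = 17·s + 59·t; then s mod 59 is the inverse.
Euclidean algorithm:
  17 = 0·59 + 17
  59 = 3·17 + 8
  17 = 2·8 + 1
  8 = 8·1 + 0
gcd(17,59) = 1
Back-substitution gives: 17·(7) + 59·(-2) = 1
So 17⁻¹ ≡ 7 ≡ 7 (mod 59)
Check: 17 × 7 = 119 ≡ 1 (mod 59) ✓

17⁻¹ ≡ 7 (mod 59)


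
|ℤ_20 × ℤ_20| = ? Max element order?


|ℤ_20 × ℤ_20| = 20 × 20 = 400
Max element order = lcm(20,20) = 20
Cyclic? No (gcd=20)

|ℤ_20×ℤ_20| = 400, max element order = 20


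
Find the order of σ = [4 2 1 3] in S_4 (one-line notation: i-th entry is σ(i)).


Cycle decomposition: (1 4 3)
Cycle lengths: 3
Order = lcm(3) = 3

ord(σ) = 3


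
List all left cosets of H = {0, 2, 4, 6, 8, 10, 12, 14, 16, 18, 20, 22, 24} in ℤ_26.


H = {0, 2, 4, 6, 8, 10, 12, 14, 16, 18, 20, 22, 24}, |H| = 13
Number of cosets = |G|/|H| = 26/13 = 2
0 + H = {0, 2, 4, 6, 8, 10, 12, 14, 16, 18, 20, 22, 24}
1 + H = {1, 3, 5, 7, 9, 11, 13, 15, 17, 19, 21, 23, 25}

Cosets: 0+H={0,2,4,6,8,10,12,14,16,18,20,22,24}; 1+H={1,3,5,7,9,11,13,15,17,19,21,23,25}


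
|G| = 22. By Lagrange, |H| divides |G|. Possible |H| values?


Lagrange's theorem: |H| divides |G|
|G| = 22
Divisors of 22: 1, 2, 11, 22

Possible subgroup orders: {1, 2, 11, 22}


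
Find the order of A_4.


|A_n| = n!/2 (even permutations)
|A_4| = 4!/2 = 24/2 = 12

|A_4| = 12


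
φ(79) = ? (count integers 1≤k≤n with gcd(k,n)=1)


Factor n: 79 = 79
φ(n) = n · ∏(1 - 1/p) over distinct primes p | n
φ(79) = 79 · (1 - 1/79) = 78

φ(79) = 78


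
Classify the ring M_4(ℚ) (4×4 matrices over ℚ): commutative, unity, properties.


Matrix multiplication is non-commutative for n ≥ 2; the identity matrix I is the unity; singular matrices give zero divisors, so not an integral domain
Commutative: No
Integral domain: No
Has unity: Yes

M_4(ℚ) (4×4 matrices over ℚ): Commutative=No, Unity=Yes


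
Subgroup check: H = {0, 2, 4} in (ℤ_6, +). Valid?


Subgroup test for H = {0, 2, 4} in (ℤ_6, +):
(1) 0 ∈ H? Yes
(2) Closure: for all a,b ∈ H, (a+b) mod 6 ∈ H? Yes
(3) Inverses: for all a ∈ H, -a mod 6 ∈ H? Yes

Yes, H is a subgroup of ℤ_6


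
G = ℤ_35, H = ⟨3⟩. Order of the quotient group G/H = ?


|⟨3⟩| = n / gcd(3, 35) = 35 / 1 = 35
H is normal (ℤ_35 is abelian).
|G/H| = |G| / |H| = 35 / 35 = 1

|G/H| = 1


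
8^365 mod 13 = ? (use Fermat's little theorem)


Fermat's little theorem: if p is prime and gcd(a,p)=1, then a^(p-1) ≡ 1 (mod p)
p = 13 is prime, gcd(8,13) = 1
Reduce exponent: 365 mod 12 = 5
So 8^365 ≡ 8^5 (mod 13)
8^5 mod 13 = 8

8^365 ≡ 8 (mod 13)


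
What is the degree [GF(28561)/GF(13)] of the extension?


GF(28561) = GF(13^4), so the extension degree is 4

[GF(28561)/GF(13)] = 4


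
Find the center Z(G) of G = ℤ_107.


Z(G) = {g ∈ G | gx = xg for all x ∈ G}
ℤ_107 is abelian, so Z(G) = G

Z(ℤ_107) = ℤ_107


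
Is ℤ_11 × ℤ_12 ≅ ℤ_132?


Comparing ℤ_11 × ℤ_12 and ℤ_132:
gcd(11,12) = 1, so ℤ_11 × ℤ_12 ≅ ℤ_132 (CRT)

Yes, ℤ_11 × ℤ_12 ≅ ℤ_132


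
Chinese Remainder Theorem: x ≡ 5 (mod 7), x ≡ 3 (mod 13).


m₁ = 7, m₂ = 13, gcd = 1, so CRT applies. M = m₁·m₂ = 91
Let M₁ = M/m₁ = 13, M₂ = M/m₂ = 7
Find y₁ ≡ M₁⁻¹ (mod m₁): 13⁻¹ ≡ 6 (mod 7)
Find y₂ ≡ M₂⁻¹ (mod m₂): 7⁻¹ ≡ 2 (mod 13)
x = a₁·M₁·y₁ + a₂·M₂·y₂ = 5·13·6 + 3·7·2 = 432
Reduce mod 91: x ≡ 68
Check: 68 mod 7 = 5 ✓, 68 mod 13 = 3 ✓

x ≡ 68 (mod 91)


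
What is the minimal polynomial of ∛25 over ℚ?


∛25 satisfies x³ - 25 = 0, irreducible over ℚ (no rational root; 25 is not a perfect cube)

Minimal polynomial: x³ - 25


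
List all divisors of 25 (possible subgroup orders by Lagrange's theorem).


Lagrange's theorem: |H| divides |G|
|G| = 25
Divisors of 25: 1, 5, 25

Possible subgroup orders: {1, 5, 25}


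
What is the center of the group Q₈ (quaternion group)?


Z(G) = {g ∈ G | gx = xg for all x ∈ G}
In Q₈ = {±1, ±i, ±j, ±k}, only ±1 commute with every element

Z(Q₈ (quaternion group)) = {1, -1}


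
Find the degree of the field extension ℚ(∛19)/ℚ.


∛19 has minimal polynomial x³ - 19 (irreducible over ℚ since 19 is not a perfect cube)

[ℚ(∛19)/ℚ] = 3


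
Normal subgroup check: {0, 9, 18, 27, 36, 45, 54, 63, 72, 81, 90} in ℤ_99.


H = {0, 9, 18, 27, 36, 45, 54, 63, 72, 81, 90} in ℤ_99
ℤ_99 is abelian; every subgroup of an abelian group is normal

Yes, normal subgroup


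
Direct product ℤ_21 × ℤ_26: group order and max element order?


|ℤ_21 × ℤ_26| = 21 × 26 = 546
Max element order = lcm(21,26) = 546
Cyclic? Yes (gcd=1)

|ℤ_21×ℤ_26| = 546, max element order = 546


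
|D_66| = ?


|D_n| = 2n (n rotations and n reflections)
|D_66| = 2×66 = 132

|D_66| = 132


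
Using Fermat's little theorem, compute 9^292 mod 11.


Fermat's little theorem: if p is prime and gcd(a,p)=1, then a^(p-1) ≡ 1 (mod p)
p = 11 is prime, gcd(9,11) = 1
Reduce exponent: 292 mod 10 = 2
So 9^292 ≡ 9^2 (mod 11)
9^2 mod 11 = 4

9^292 ≡ 4 (mod 11)


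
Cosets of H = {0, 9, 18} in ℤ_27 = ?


H = {0, 9, 18}, |H| = 3
Number of cosets = |G|/|H| = 27/3 = 9
0 + H = {0, 9, 18}
1 + H = {1, 10, 19}
2 + H = {2, 11, 20}
3 + H = {3, 12, 21}
4 + H = {4, 13, 22}
5 + H = {5, 14, 23}
6 + H = {6, 15, 24}
7 + H = {7, 16, 25}
8 + H = {8, 17, 26}

Cosets: 0+H={0,9,18}; 1+H={1,10,19}; 2+H={2,11,20}; 3+H={3,12,21}; 4+H={4,13,22}; 5+H={5,14,23}; 6+H={6,15,24}; 7+H={7,16,25}; 8+H={8,17,26}


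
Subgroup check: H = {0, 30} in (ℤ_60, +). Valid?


Subgroup test for H = {0, 30} in (ℤ_60, +):
(1) 0 ∈ H? Yes
(2) Closure: for all a,b ∈ H, (a+b) mod 60 ∈ H? Yes
(3) Inverses: for all a ∈ H, -a mod 60 ∈ H? Yes

Yes, H is a subgroup of ℤ_60


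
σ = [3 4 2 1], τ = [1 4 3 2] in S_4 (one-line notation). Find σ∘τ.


σ∘τ: apply τ first, then σ
1 →τ 1 →σ 3
2 →τ 4 →σ 1
3 →τ 3 →σ 2
4 →τ 2 →σ 4

σ∘τ = [3 1 2 4]


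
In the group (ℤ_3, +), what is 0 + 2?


Operation: addition mod 3
0 + 2 = (a + b) mod 3 with a = 0, b = 2

0 + 2 = 2


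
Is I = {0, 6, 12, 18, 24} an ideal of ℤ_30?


Check ideal conditions for I = {0, 6, 12, 18, 24} in ℤ_30:
(1) I is an additive subgroup? Yes
(2) For r ∈ ℤ_30 and a ∈ I: r·a ∈ I? Yes

Yes, I is an ideal of ℤ_30


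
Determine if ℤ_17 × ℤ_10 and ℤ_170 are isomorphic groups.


Comparing ℤ_17 × ℤ_10 and ℤ_170:
gcd(17,10) = 1, so ℤ_17 × ℤ_10 ≅ ℤ_170 (CRT)

Yes, ℤ_17 × ℤ_10 ≅ ℤ_170


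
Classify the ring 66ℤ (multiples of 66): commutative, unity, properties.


66ℤ is a commutative ring under +,× but has no multiplicative identity (1 ∉ 66ℤ); it has no zero divisors, but without unity it is not an integral domain
Commutative: Yes
Integral domain: No
Has unity: No

66ℤ (multiples of 66): Commutative=Yes, Unity=No


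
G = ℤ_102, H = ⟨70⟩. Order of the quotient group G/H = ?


|⟨70⟩| = n / gcd(70, 102) = 102 / 2 = 51
H is normal (ℤ_102 is abelian).
|G/H| = |G| / |H| = 102 / 51 = 2

|G/H| = 2


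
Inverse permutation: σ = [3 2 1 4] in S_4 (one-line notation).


To find σ⁻¹, swap domain and range:
σ(1) = 3 → σ⁻¹(3) = 1
σ(2) = 2 → σ⁻¹(2) = 2
σ(3) = 1 → σ⁻¹(1) = 3
σ(4) = 4 → σ⁻¹(4) = 4

σ⁻¹ = [3 2 1 4]


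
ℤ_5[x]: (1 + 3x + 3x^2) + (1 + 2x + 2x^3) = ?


Add coefficients mod 5:
x^0: 1 + 1 = 2 (mod 5)
x^1: 3 + 2 = 0 (mod 5)
x^2: 3 + 0 = 3 (mod 5)
x^3: 0 + 2 = 2 (mod 5)
Result: 2 + 3x^2 + 2x^3

f + g = 2 + 3x^2 + 2x^3


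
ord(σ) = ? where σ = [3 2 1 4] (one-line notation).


Cycle decomposition: (1 3)
Cycle lengths: 2
Order = lcm(2) = 2

ord(σ) = 2


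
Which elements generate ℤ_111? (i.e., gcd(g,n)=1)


g generates ℤ_n iff gcd(g,n) = 1
Prime factors of 111: 3, 37
Generators are g ∈ {1,...,110} not divisible by any of these primes.
Generators: {1, 2, 4, 5, 7, 8, 10, 11, 13, 14, 16, 17, 19, 20, 22, 23, 25, 26, 28, 29, 31, 32, 34, 35, 38, 40, 41, 43, 44, 46, 47, 49, 50, 52, 53, 55, 56, 58, 59, 61, 62, 64, 65, 67, 68, 70, 71, 73, 76, 77, 79, 80, 82, 83, 85, 86, 88, 89, 91, 92, 94, 95, 97, 98, 100, 101, 103, 104, 106, 107, 109, 110}
Number of generators = φ(111) = 72

Generators of ℤ_111 = {1, 2, 4, 5, 7, 8, 10, 11, 13, 14, 16, 17, 19, 20, 22, 23, 25, 26, 28, 29, 31, 32, 34, 35, 38, 40, 41, 43, 44, 46, 47, 49, 50, 52, 53, 55, 56, 58, 59, 61, 62, 64, 65, 67, 68, 70, 71, 73, 76, 77, 79, 80, 82, 83, 85, 86, 88, 89, 91, 92, 94, 95, 97, 98, 100, 101, 103, 104, 106, 107, 109, 110}


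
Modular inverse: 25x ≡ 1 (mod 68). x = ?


Use the extended Euclidean algorithm to write 1 = 25·s + 68·t; then s mod 68 is the inverse.
Euclidean algorithm:
  25 = 0·68 + 25
  68 = 2·25 + 18
  25 = 1·18 + 7
  18 = 2·7 + 4
  7 = 1·4 + 3
  4 = 1·3 + 1
  3 = 3·1 + 0
gcd(25,68) = 1
Back-substitution gives: 25·(-19) + 68·(7) = 1
So 25⁻¹ ≡ -19 ≡ 49 (mod 68)
Check: 25 × 49 = 1225 ≡ 1 (mod 68) ✓

25⁻¹ ≡ 49 (mod 68)


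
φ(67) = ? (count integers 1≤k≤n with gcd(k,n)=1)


Factor n: 67 = 67
φ(n) = n · ∏(1 - 1/p) over distinct primes p | n
φ(67) = 67 · (1 - 1/67) = 66

φ(67) = 66


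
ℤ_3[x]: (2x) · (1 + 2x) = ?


Expand and collect like terms; reduce coefficients mod 3:
x^0: 0·1 = 0 ≡ 0 (mod 3)
x^1: 0·2 + 2·1 = 2 ≡ 2 (mod 3)
x^2: 2·2 = 4 ≡ 1 (mod 3)
Result: 2x + x^2

f · g = 2x + x^2


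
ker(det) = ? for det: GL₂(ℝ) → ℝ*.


Kernel = preimage of identity
ker(det) = {A | det(A) = 1} = SL₂(ℝ)

ker(det) = SL₂(ℝ)


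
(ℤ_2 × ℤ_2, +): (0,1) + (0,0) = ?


Operation: componentwise addition mod (2, 2)
(0,1) + (0,0) = ((a₁+b₁) mod 2, (a₂+b₂) mod 2) with a = (0,1), b = (0,0)

(0,1) + (0,0) = (0,1)


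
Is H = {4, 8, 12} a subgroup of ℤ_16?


Subgroup test for H = {4, 8, 12} in (ℤ_16, +):
(1) 0 ∈ H? No
(2) Closure: for all a,b ∈ H, (a+b) mod 16 ∈ H? No  [counterexample: 4 + 12 = 0 ∉ H]
(3) Inverses: for all a ∈ H, -a mod 16 ∈ H? Yes

No, H is not a subgroup of ℤ_16


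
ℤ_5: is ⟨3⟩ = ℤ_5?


g generates ℤ_n iff gcd(g, n) = 1
gcd(3, 5) = 1
Since gcd = 1, 3 is a generator.

Yes, 3 generates ℤ_5


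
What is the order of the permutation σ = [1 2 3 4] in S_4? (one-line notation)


Cycle decomposition: identity (all elements fixed)
Order = 1 (identity has order 1)

ord(σ) = 1


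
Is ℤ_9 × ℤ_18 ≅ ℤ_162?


Comparing ℤ_9 × ℤ_18 and ℤ_162:
gcd(9,18) = 9 ≠ 1. Max element order in ℤ_9×ℤ_18 is lcm(9,18) = 18 < 162, so it has no element of order 162

No, ℤ_9 × ℤ_18 ≇ ℤ_162


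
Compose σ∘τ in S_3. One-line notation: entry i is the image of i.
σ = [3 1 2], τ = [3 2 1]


σ∘τ: apply τ first, then σ
1 →τ 3 →σ 2
2 →τ 2 →σ 1
3 →τ 1 →σ 3

σ∘τ = [2 1 3]


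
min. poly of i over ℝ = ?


i satisfies x² + 1 = 0, irreducible over ℝ

Minimal polynomial: x² + 1


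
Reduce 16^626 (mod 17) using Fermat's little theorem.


Fermat's little theorem: if p is prime and gcd(a,p)=1, then a^(p-1) ≡ 1 (mod p)
p = 17 is prime, gcd(16,17) = 1
Reduce exponent: 626 mod 16 = 2
So 16^626 ≡ 16^2 (mod 17)
16^2 mod 17 = 1

16^626 ≡ 1 (mod 17)


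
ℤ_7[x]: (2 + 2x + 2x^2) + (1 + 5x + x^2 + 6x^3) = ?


Add coefficients mod 7:
x^0: 2 + 1 = 3 (mod 7)
x^1: 2 + 5 = 0 (mod 7)
x^2: 2 + 1 = 3 (mod 7)
x^3: 0 + 6 = 6 (mod 7)
Result: 3 + 3x^2 + 6x^3

f + g = 3 + 3x^2 + 6x^3


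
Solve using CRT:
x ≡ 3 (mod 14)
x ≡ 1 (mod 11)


m₁ = 14, m₂ = 11, gcd = 1, so CRT applies. M = m₁·m₂ = 154
Let M₁ = M/m₁ = 11, M₂ = M/m₂ = 14
Find y₁ ≡ M₁⁻¹ (mod m₁): 11⁻¹ ≡ 9 (mod 14)
Find y₂ ≡ M₂⁻¹ (mod m₂): 14⁻¹ ≡ 4 (mod 11)
x = a₁·M₁·y₁ + a₂·M₂·y₂ = 3·11·9 + 1·14·4 = 353
Reduce mod 154: x ≡ 45
Check: 45 mod 14 = 3 ✓, 45 mod 11 = 1 ✓

x ≡ 45 (mod 154)


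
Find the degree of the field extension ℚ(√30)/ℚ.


√30 has minimal polynomial x² - 30 (irreducible over ℚ since 30 is squarefree)

[ℚ(√30)/ℚ] = 2


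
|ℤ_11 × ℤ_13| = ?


|A × B| = |A| · |B|
|ℤ_11 × ℤ_13| = 11 × 13 = 143

|ℤ_11 × ℤ_13| = 143


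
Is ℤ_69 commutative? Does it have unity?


ℤ_69 is a commutative ring with unity 1; 69 = 3×23 is composite, so 3·23 ≡ 0 gives zero divisors (not an integral domain)
Commutative: Yes
Integral domain: No
Has unity: Yes

ℤ_69: Commutative=Yes, Unity=Yes


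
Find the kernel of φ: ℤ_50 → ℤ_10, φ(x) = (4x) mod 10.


Kernel = preimage of identity
ker(φ) = {x ∈ ℤ_50 : 4x ≡ 0 (mod 10)}. Since 10 | 50, φ is well-defined. The kernel is the cyclic subgroup ⟨5⟩ of ℤ_50 (order 10), i.e. {0, 5, 10, 15, 20, 25, 30, 35, 40, 45}

ker(φ) = {0, 5, 10, 15, 20, 25, 30, 35, 40, 45}


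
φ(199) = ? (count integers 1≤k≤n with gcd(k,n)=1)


Factor n: 199 = 199
φ(n) = n · ∏(1 - 1/p) over distinct primes p | n
φ(199) = 199 · (1 - 1/199) = 198

φ(199) = 198


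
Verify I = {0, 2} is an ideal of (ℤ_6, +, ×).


Check ideal conditions for I = {0, 2} in ℤ_6:
(1) I is an additive subgroup? No
(2) For r ∈ ℤ_6 and a ∈ I: r·a ∈ I? No  [counterexample: r=2, a=2, r·a mod 6 = 4 ∉ I]

No, I is not an ideal of ℤ_6


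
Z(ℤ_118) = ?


Z(G) = {g ∈ G | gx = xg for all x ∈ G}
ℤ_118 is abelian, so Z(G) = G

Z(ℤ_118) = ℤ_118


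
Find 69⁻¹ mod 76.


Use the extended Euclidean algorithm to write 1 = 69·s + 76·t; then s mod 76 is the inverse.
Euclidean algorithm:
  69 = 0·76 + 69
  76 = 1·69 + 7
  69 = 9·7 + 6
  7 = 1·6 + 1
  6 = 6·1 + 0
gcd(69,76) = 1
Back-substitution gives: 69·(-11) + 76·(10) = 1
So 69⁻¹ ≡ -11 ≡ 65 (mod 76)
Check: 69 × 65 = 4485 ≡ 1 (mod 76) ✓

69⁻¹ ≡ 65 (mod 76)


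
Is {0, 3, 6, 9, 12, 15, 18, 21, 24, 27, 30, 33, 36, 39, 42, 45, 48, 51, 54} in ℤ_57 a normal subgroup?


H = {0, 3, 6, 9, 12, 15, 18, 21, 24, 27, 30, 33, 36, 39, 42, 45, 48, 51, 54} in ℤ_57
ℤ_57 is abelian; every subgroup of an abelian group is normal

Yes, normal subgroup


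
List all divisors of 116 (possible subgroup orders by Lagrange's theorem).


Lagrange's theorem: |H| divides |G|
|G| = 116
Divisors of 116: 1, 2, 4, 29, 58, 116

Possible subgroup orders: {1, 2, 4, 29, 58, 116}


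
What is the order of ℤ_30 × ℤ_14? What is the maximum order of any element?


|ℤ_30 × ℤ_14| = 30 × 14 = 420
Max element order = lcm(30,14) = 210
Cyclic? No (gcd=2)

|ℤ_30×ℤ_14| = 420, max element order = 210


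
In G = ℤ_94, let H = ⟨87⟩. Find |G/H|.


|⟨87⟩| = n / gcd(87, 94) = 94 / 1 = 94
H is normal (ℤ_94 is abelian).
|G/H| = |G| / |H| = 94 / 94 = 1

|G/H| = 1


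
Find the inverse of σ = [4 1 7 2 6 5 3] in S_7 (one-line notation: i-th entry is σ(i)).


To find σ⁻¹, swap domain and range:
σ(1) = 4 → σ⁻¹(4) = 1
σ(2) = 1 → σ⁻¹(1) = 2
σ(3) = 7 → σ⁻¹(7) = 3
σ(4) = 2 → σ⁻¹(2) = 4
σ(5) = 6 → σ⁻¹(6) = 5
σ(6) = 5 → σ⁻¹(5) = 6
σ(7) = 3 → σ⁻¹(3) = 7

σ⁻¹ = [2 4 7 1 6 5 3]


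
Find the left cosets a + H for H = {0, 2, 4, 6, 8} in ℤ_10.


H = {0, 2, 4, 6, 8}, |H| = 5
Number of cosets = |G|/|H| = 10/5 = 2
0 + H = {0, 2, 4, 6, 8}
1 + H = {1, 3, 5, 7, 9}

Cosets: 0+H={0,2,4,6,8}; 1+H={1,3,5,7,9}


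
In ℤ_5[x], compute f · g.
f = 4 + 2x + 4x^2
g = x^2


Expand and collect like terms; reduce coefficients mod 5:
x^0: 4·0 = 0 ≡ 0 (mod 5)
x^1: 4·0 + 2·0 = 0 ≡ 0 (mod 5)
x^2: 4·1 + 2·0 + 4·0 = 4 ≡ 4 (mod 5)
x^3: 2·1 + 4·0 = 2 ≡ 2 (mod 5)
x^4: 4·1 = 4 ≡ 4 (mod 5)
Result: 4x^2 + 2x^3 + 4x^4

f · g = 4x^2 + 2x^3 + 4x^4


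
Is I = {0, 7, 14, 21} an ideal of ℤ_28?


Check ideal conditions for I = {0, 7, 14, 21} in ℤ_28:
(1) I is an additive subgroup? Yes
(2) For r ∈ ℤ_28 and a ∈ I: r·a ∈ I? Yes

Yes, I is an ideal of ℤ_28


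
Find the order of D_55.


|D_n| = 2n (n rotations and n reflections)
|D_55| = 2×55 = 110

|D_55| = 110


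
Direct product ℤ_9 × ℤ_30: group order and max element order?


|ℤ_9 × ℤ_30| = 9 × 30 = 270
Max element order = lcm(9,30) = 90
Cyclic? No (gcd=3)

|ℤ_9×ℤ_30| = 270, max element order = 90


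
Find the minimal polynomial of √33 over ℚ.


√33 satisfies x² - 33 = 0, irreducible over ℚ since 33 is squarefree

Minimal polynomial: x² - 33


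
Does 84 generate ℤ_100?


g generates ℤ_n iff gcd(g, n) = 1
gcd(84, 100) = 4
Since gcd = 4 ≠ 1, ⟨84⟩ has order 25 < 100, so 84 is not a generator.

No, 84 does not generate ℤ_100


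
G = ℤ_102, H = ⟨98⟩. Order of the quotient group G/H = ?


|⟨98⟩| = n / gcd(98, 102) = 102 / 2 = 51
H is normal (ℤ_102 is abelian).
|G/H| = |G| / |H| = 102 / 51 = 2

|G/H| = 2


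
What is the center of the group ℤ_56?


Z(G) = {g ∈ G | gx = xg for all x ∈ G}
ℤ_56 is abelian, so Z(G) = G

Z(ℤ_56) = ℤ_56


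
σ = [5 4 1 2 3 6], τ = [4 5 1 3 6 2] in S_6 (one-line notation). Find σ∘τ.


σ∘τ: apply τ first, then σ
1 →τ 4 →σ 2
2 →τ 5 →σ 3
3 →τ 1 →σ 5
4 →τ 3 →σ 1
5 →τ 6 →σ 6
6 →τ 2 →σ 4

σ∘τ = [2 3 5 1 6 4]


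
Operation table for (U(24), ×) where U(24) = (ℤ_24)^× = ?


Elements: {1, 5, 7, 11, 13, 17, 19, 23}
Operation: multiplication mod 24
Entry (a, b) = (a × b) mod 24

Cayley table:
   |  1 |  5 |  7 | 11 | 13 | 17 | 19 | 23
 1 |  1 |  5 |  7 | 11 | 13 | 17 | 19 | 23
 5 |  5 |  1 | 11 |  7 | 17 | 13 | 23 | 19
 7 |  7 | 11 |  1 |  5 | 19 | 23 | 13 | 17
11 | 11 |  7 |  5 |  1 | 23 | 19 | 17 | 13
13 | 13 | 17 | 19 | 23 |  1 |  5 |  7 | 11
17 | 17 | 13 | 23 | 19 |  5 |  1 | 11 |  7
19 | 19 | 23 | 13 | 17 |  7 | 11 |  1 |  5
23 | 23 | 19 | 17 | 13 | 11 |  7 |  5 |  1


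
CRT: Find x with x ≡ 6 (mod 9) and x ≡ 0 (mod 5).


m₁ = 9, m₂ = 5, gcd = 1, so CRT applies. M = m₁·m₂ = 45
Let M₁ = M/m₁ = 5, M₂ = M/m₂ = 9
Find y₁ ≡ M₁⁻¹ (mod m₁): 5⁻¹ ≡ 2 (mod 9)
Find y₂ ≡ M₂⁻¹ (mod m₂): 9⁻¹ ≡ 4 (mod 5)
x = a₁·M₁·y₁ + a₂·M₂·y₂ = 6·5·2 + 0·9·4 = 60
Reduce mod 45: x ≡ 15
Check: 15 mod 9 = 6 ✓, 15 mod 5 = 0 ✓

x ≡ 15 (mod 45)


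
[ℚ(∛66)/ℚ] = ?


∛66 has minimal polynomial x³ - 66 (irreducible over ℚ since 66 is not a perfect cube)

[ℚ(∛66)/ℚ] = 3


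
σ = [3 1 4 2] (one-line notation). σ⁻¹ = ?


To find σ⁻¹, swap domain and range:
σ(1) = 3 → σ⁻¹(3) = 1
σ(2) = 1 → σ⁻¹(1) = 2
σ(3) = 4 → σ⁻¹(4) = 3
σ(4) = 2 → σ⁻¹(2) = 4

σ⁻¹ = [2 4 1 3]


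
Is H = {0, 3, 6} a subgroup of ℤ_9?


Subgroup test for H = {0, 3, 6} in (ℤ_9, +):
(1) 0 ∈ H? Yes
(2) Closure: for all a,b ∈ H, (a+b) mod 9 ∈ H? Yes
(3) Inverses: for all a ∈ H, -a mod 9 ∈ H? Yes

Yes, H is a subgroup of ℤ_9


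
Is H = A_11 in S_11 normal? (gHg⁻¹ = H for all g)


H = A_11 in S_11
A_11 has index 2 in S_11, and every subgroup of index 2 is normal

Yes, normal subgroup


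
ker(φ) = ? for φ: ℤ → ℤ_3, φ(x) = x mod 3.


Kernel = preimage of identity
ker(φ) = {x ∈ ℤ : x ≡ 0 (mod 3)} = 3ℤ = {0, ±3, ±6, ...}

ker(φ) = 3ℤ


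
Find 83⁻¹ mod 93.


Use the extended Euclidean algorithm to write 1 = 83·s + 93·t; then s mod 93 is the inverse.
Euclidean algorithm:
  83 = 0·93 + 83
  93 = 1·83 + 10
  83 = 8·10 + 3
  10 = 3·3 + 1
  3 = 3·1 + 0
gcd(83,93) = 1
Back-substitution gives: 83·(-28) + 93·(25) = 1
So 83⁻¹ ≡ -28 ≡ 65 (mod 93)
Check: 83 × 65 = 5395 ≡ 1 (mod 93) ✓

83⁻¹ ≡ 65 (mod 93)


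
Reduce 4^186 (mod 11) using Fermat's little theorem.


Fermat's little theorem: if p is prime and gcd(a,p)=1, then a^(p-1) ≡ 1 (mod p)
p = 11 is prime, gcd(4,11) = 1
Reduce exponent: 186 mod 10 = 6
So 4^186 ≡ 4^6 (mod 11)
4^6 mod 11 = 4

4^186 ≡ 4 (mod 11)


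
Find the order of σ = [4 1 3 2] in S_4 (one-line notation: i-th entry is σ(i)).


Cycle decomposition: (1 4 2)
Cycle lengths: 3
Order = lcm(3) = 3

ord(σ) = 3


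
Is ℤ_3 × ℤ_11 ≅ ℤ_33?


Comparing ℤ_3 × ℤ_11 and ℤ_33:
gcd(3,11) = 1, so ℤ_3 × ℤ_11 ≅ ℤ_33 (CRT)

Yes, ℤ_3 × ℤ_11 ≅ ℤ_33


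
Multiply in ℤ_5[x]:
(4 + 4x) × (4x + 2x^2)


Expand and collect like terms; reduce coefficients mod 5:
x^0: 4·0 = 0 ≡ 0 (mod 5)
x^1: 4·4 + 4·0 = 16 ≡ 1 (mod 5)
x^2: 4·2 + 4·4 = 24 ≡ 4 (mod 5)
x^3: 4·2 = 8 ≡ 3 (mod 5)
Result: x + 4x^2 + 3x^3

f · g = x + 4x^2 + 3x^3


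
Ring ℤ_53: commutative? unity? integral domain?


ℤ_53 is a commutative ring with unity 1; 53 is prime, so ℤ_53 is a field (hence an integral domain)
Commutative: Yes
Integral domain: Yes
Has unity: Yes

ℤ_53: Commutative=Yes, Unity=Yes


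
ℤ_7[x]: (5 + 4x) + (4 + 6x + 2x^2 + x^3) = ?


Add coefficients mod 7:
x^0: 5 + 4 = 2 (mod 7)
x^1: 4 + 6 = 3 (mod 7)
x^2: 0 + 2 = 2 (mod 7)
x^3: 0 + 1 = 1 (mod 7)
Result: 2 + 3x + 2x^2 + x^3

f + g = 2 + 3x + 2x^2 + x^3


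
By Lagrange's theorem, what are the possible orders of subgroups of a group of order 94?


Lagrange's theorem: |H| divides |G|
|G| = 94
Divisors of 94: 1, 2, 47, 94

Possible subgroup orders: {1, 2, 47, 94}


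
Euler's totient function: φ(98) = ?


Factor n: 98 = 2 × 7^2
φ(n) = n · ∏(1 - 1/p) over distinct primes p | n
φ(98) = 98 · (1 - 1/2) · (1 - 1/7) = 42

φ(98) = 42


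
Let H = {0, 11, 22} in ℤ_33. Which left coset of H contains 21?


21 + H = {21 + h (mod 33) : h ∈ H}
21+0=21, 21+11=32, 21+22=10
21 + H = {10, 21, 32} = 10 + H

21 + H = {10, 21, 32}


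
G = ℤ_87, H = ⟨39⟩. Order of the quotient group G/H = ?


|⟨39⟩| = n / gcd(39, 87) = 87 / 3 = 29
H is normal (ℤ_87 is abelian).
|G/H| = |G| / |H| = 87 / 29 = 3

|G/H| = 3


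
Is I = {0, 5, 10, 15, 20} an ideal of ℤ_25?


Check ideal conditions for I = {0, 5, 10, 15, 20} in ℤ_25:
(1) I is an additive subgroup? Yes
(2) For r ∈ ℤ_25 and a ∈ I: r·a ∈ I? Yes

Yes, I is an ideal of ℤ_25


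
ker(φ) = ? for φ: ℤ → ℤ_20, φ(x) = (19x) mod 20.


Kernel = preimage of identity
ker(φ) = {x ∈ ℤ : 19x ≡ 0 (mod 20)}. gcd(19,20) = 1, so 19x ≡ 0 (mod 20) ⟺ x ≡ 0 (mod 20/1 = 20). Hence ker(φ) = 20ℤ

ker(φ) = 20ℤ


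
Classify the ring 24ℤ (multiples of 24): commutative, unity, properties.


24ℤ is a commutative ring under +,× but has no multiplicative identity (1 ∉ 24ℤ); it has no zero divisors, but without unity it is not an integral domain
Commutative: Yes
Integral domain: No
Has unity: No

24ℤ (multiples of 24): Commutative=Yes, Unity=No


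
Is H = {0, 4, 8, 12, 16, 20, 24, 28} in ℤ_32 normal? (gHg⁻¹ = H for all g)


H = {0, 4, 8, 12, 16, 20, 24, 28} in ℤ_32
ℤ_32 is abelian; every subgroup of an abelian group is normal

Yes, normal subgroup


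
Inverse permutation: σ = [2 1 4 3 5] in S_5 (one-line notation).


To find σ⁻¹, swap domain and range:
σ(1) = 2 → σ⁻¹(2) = 1
σ(2) = 1 → σ⁻¹(1) = 2
σ(3) = 4 → σ⁻¹(4) = 3
σ(4) = 3 → σ⁻¹(3) = 4
σ(5) = 5 → σ⁻¹(5) = 5

σ⁻¹ = [2 1 4 3 5]


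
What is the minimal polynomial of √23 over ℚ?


√23 satisfies x² - 23 = 0, irreducible over ℚ since 23 is squarefree

Minimal polynomial: x² - 23


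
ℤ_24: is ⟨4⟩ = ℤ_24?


g generates ℤ_n iff gcd(g, n) = 1
gcd(4, 24) = 4
Since gcd = 4 ≠ 1, ⟨4⟩ has order 6 < 24, so 4 is not a generator.

No, 4 does not generate ℤ_24


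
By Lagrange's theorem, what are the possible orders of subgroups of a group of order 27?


Lagrange's theorem: |H| divides |G|
|G| = 27
Divisors of 27: 1, 3, 9, 27

Possible subgroup orders: {1, 3, 9, 27}


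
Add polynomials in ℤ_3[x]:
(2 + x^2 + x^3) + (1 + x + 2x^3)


Add coefficients mod 3:
x^0: 2 + 1 = 0 (mod 3)
x^1: 0 + 1 = 1 (mod 3)
x^2: 1 + 0 = 1 (mod 3)
x^3: 1 + 2 = 0 (mod 3)
Result: x + x^2

f + g = x + x^2


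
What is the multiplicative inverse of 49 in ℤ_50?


Use the extended Euclidean algorithm to write 1 = 49·s + 50·t; then s mod 50 is the inverse.
Euclidean algorithm:
  49 = 0·50 + 49
  50 = 1·49 + 1
  49 = 49·1 + 0
gcd(49,50) = 1
Back-substitution gives: 49·(-1) + 50·(1) = 1
So 49⁻¹ ≡ -1 ≡ 49 (mod 50)
Check: 49 × 49 = 2401 ≡ 1 (mod 50) ✓

49⁻¹ ≡ 49 (mod 50)


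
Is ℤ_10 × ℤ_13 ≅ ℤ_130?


Comparing ℤ_10 × ℤ_13 and ℤ_130:
gcd(10,13) = 1, so ℤ_10 × ℤ_13 ≅ ℤ_130 (CRT)

Yes, ℤ_10 × ℤ_13 ≅ ℤ_130
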